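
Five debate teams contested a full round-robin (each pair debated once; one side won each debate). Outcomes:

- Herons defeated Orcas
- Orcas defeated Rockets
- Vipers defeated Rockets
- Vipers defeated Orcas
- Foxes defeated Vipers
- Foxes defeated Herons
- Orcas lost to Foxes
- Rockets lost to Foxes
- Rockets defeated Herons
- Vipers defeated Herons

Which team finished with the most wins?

Win totals: Herons 1, Foxes 4, Rockets 1, Vipers 3, Orcas 1.
Foxes leads with 4 wins (next highest: 3).

Foxes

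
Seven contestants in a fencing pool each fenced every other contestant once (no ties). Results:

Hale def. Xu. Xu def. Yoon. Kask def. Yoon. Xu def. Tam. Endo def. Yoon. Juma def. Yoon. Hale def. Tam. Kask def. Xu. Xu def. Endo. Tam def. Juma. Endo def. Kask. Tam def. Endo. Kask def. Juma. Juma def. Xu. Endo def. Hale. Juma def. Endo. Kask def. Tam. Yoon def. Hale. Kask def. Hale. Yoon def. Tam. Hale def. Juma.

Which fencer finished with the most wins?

Kask

Win totals: Endo 3, Hale 3, Kask 5, Xu 3, Tam 2, Yoon 2, Juma 3.
Kask leads with 5 wins (next highest: 3).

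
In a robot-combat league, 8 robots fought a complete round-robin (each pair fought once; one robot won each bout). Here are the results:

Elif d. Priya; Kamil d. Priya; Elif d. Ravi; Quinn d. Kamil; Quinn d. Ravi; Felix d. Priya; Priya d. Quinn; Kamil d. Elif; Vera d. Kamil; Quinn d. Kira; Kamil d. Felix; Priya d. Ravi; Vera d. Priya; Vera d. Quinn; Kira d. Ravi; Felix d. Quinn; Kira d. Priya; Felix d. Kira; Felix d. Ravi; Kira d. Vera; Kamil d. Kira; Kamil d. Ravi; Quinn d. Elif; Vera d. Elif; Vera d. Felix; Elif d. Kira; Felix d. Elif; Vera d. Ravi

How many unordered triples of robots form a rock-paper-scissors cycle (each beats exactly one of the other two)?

Win totals: Elif 3, Felix 5, Priya 2, Kamil 5, Vera 6, Quinn 4, Kira 3, Ravi 0.
A robot with w wins dominates both others in C(w,2) triples; summing gives 3 + 10 + 1 + 10 + 15 + 6 + 3 + 0 = 48 transitive triples.
Total triples C(8,3) = 56, so cyclic triples = 56 − 48 = 8.

8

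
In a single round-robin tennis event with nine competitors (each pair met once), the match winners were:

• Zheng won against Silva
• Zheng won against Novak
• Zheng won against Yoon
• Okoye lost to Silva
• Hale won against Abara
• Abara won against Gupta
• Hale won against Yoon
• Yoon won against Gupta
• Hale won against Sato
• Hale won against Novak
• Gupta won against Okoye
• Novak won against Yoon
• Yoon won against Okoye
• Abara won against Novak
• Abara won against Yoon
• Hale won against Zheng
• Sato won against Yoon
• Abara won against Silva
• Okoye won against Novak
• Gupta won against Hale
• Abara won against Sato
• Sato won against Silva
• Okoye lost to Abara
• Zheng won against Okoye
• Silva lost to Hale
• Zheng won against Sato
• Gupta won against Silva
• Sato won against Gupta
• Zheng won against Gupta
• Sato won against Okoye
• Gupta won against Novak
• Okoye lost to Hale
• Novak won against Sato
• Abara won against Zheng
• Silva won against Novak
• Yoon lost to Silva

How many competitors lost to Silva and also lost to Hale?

3

Silva beat: Yoon, Okoye, Novak.
Hale beat: Abara, Yoon, Sato, Zheng, Okoye, Silva, Novak.
Both beat: Yoon, Okoye, Novak — 3.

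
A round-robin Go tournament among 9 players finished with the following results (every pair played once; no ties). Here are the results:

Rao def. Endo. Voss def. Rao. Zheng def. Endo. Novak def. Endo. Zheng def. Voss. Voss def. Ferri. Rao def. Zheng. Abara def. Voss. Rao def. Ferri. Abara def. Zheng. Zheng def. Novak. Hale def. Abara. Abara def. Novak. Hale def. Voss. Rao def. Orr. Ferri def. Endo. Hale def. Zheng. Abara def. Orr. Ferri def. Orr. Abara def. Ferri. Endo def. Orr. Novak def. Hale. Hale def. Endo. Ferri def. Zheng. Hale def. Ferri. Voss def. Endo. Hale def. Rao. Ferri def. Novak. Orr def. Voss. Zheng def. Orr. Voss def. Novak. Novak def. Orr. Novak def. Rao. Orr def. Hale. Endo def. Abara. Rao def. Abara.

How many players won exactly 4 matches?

Win totals: Voss 4, Zheng 4, Abara 5, Endo 2, Orr 2, Novak 4, Rao 5, Ferri 4, Hale 6.
Exactly 4: Voss, Zheng, Novak, Ferri — 4 players.

4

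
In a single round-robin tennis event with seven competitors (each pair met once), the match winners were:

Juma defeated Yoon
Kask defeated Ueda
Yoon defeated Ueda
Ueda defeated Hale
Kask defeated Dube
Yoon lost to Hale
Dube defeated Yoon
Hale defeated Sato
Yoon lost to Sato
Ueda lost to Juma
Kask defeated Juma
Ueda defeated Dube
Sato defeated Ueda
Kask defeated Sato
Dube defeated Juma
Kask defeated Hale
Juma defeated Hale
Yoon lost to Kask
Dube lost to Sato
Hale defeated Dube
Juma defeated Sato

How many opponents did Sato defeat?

3

Sato's results: beat Ueda, Yoon, Dube; lost to Juma, Kask, Hale.
That is 3 wins.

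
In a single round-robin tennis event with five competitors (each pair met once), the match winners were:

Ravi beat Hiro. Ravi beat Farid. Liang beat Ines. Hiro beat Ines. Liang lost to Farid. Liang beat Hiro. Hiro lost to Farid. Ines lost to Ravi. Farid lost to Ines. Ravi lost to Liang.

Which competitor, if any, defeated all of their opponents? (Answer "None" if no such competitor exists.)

None

Highest win total is Ravi with 3 (out of 4 possible).
Ravi lost to Liang, so no competitor went undefeated.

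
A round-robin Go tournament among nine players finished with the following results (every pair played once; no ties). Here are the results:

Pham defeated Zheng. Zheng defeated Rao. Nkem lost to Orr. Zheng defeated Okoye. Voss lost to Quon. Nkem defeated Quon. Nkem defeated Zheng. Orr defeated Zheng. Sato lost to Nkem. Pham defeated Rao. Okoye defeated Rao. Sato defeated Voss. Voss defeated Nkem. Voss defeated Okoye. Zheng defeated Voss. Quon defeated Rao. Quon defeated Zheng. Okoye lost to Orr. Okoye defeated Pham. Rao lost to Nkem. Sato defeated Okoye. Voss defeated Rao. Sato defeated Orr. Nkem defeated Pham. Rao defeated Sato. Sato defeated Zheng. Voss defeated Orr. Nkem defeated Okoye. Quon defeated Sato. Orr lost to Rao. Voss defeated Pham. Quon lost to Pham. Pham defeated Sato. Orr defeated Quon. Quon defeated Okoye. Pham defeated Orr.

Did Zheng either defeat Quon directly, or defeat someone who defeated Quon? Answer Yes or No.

Zheng did not beat Quon directly.
Zheng beat Okoye, Voss, Rao, but each of them lost to Quon. No two-step path.

No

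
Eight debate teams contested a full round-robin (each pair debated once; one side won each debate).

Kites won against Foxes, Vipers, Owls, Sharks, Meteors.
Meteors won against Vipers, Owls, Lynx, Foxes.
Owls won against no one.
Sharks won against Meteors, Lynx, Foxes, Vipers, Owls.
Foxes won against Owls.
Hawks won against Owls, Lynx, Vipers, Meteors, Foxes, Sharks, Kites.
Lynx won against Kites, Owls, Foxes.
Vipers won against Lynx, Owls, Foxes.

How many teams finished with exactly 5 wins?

Win totals: Owls 0, Lynx 3, Vipers 3, Kites 5, Foxes 1, Hawks 7, Sharks 5, Meteors 4.
Exactly 5: Kites, Sharks — 2 teams.

2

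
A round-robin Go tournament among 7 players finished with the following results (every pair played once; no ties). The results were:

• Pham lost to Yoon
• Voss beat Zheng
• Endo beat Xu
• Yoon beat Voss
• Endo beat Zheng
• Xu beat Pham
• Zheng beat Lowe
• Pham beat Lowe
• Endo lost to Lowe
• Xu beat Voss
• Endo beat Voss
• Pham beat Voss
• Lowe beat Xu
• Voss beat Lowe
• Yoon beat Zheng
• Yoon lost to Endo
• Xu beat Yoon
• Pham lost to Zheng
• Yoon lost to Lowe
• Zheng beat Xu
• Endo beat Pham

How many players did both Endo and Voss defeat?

Endo beat: Zheng, Voss, Pham, Yoon, Xu.
Voss beat: Lowe, Zheng.
Both beat: Zheng — 1.

1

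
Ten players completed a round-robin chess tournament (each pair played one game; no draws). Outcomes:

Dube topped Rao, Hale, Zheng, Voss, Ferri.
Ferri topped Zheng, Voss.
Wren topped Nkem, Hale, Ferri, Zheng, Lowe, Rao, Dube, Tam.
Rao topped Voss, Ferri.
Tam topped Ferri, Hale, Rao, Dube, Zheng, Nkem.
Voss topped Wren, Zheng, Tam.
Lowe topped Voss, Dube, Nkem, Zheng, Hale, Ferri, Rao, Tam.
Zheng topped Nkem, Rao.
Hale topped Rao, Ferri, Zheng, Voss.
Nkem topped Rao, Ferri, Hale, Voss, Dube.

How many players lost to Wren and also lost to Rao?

Wren beat: Hale, Dube, Zheng, Rao, Tam, Lowe, Ferri, Nkem.
Rao beat: Voss, Ferri.
Both beat: Ferri — 1.

1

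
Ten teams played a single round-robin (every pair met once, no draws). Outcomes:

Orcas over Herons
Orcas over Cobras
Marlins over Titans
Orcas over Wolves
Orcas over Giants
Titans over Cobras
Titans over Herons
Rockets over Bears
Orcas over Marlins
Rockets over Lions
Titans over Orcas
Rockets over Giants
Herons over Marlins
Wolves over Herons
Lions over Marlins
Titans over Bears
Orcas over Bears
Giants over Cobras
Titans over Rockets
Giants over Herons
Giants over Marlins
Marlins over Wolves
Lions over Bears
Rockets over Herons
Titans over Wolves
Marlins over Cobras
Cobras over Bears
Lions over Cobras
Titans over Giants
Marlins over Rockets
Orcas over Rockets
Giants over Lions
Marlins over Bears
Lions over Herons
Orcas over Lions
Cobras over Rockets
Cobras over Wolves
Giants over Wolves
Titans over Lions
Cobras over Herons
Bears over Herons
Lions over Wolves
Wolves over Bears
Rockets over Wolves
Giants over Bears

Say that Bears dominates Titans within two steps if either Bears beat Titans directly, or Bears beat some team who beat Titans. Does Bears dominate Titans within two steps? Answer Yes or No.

Bears did not beat Titans directly.
Bears beat Herons, but each of them lost to Titans. No two-step path.

No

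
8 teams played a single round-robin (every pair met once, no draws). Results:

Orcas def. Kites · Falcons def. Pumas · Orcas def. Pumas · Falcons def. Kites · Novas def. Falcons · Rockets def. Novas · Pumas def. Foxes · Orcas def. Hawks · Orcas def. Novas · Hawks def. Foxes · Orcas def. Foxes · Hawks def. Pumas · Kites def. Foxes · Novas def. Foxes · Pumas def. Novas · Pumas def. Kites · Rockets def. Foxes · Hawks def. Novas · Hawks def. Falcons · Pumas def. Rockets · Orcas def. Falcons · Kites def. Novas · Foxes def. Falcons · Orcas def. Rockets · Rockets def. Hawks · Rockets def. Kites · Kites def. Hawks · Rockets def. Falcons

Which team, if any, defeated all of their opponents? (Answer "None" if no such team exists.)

Orcas

Orcas has 7 wins out of 7 opponents — a perfect record.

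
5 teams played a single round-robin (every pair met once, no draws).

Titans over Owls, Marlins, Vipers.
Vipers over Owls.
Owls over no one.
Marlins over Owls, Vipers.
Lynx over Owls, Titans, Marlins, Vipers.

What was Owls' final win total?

0

Owls' results: beat no one; lost to Marlins, Titans, Vipers, Lynx.
That is 0 wins.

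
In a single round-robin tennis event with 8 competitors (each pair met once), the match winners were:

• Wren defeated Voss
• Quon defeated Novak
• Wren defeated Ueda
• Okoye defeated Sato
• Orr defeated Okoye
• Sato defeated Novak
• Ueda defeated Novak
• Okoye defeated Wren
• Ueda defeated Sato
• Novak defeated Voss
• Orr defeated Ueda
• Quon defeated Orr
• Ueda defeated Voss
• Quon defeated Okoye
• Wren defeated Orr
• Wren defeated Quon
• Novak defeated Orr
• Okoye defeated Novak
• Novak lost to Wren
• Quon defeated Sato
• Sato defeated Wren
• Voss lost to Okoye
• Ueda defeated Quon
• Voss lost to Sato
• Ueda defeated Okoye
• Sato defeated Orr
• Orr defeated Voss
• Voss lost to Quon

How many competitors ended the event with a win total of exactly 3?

Win totals: Sato 4, Wren 5, Voss 0, Quon 5, Okoye 4, Novak 2, Orr 3, Ueda 5.
Exactly 3: Orr — 1 competitor.

1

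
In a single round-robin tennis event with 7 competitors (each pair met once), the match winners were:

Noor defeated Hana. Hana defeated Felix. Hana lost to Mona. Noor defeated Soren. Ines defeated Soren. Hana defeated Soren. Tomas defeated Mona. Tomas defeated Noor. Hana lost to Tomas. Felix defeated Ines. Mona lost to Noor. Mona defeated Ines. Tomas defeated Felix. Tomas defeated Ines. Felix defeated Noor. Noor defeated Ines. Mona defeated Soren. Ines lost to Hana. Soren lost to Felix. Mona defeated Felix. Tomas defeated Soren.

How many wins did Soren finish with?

Soren's results: beat no one; lost to Felix, Noor, Tomas, Ines, Hana, Mona.
That is 0 wins.

0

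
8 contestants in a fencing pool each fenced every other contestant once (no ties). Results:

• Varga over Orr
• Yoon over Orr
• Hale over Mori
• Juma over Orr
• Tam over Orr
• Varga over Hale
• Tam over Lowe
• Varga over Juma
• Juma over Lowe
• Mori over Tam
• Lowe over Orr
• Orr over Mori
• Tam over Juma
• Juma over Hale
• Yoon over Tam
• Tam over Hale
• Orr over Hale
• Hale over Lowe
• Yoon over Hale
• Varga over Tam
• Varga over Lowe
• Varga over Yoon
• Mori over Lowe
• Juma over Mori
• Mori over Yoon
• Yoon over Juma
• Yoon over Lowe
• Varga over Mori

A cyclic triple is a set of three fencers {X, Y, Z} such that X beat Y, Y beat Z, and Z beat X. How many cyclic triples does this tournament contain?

Win totals: Varga 7, Yoon 5, Tam 4, Mori 3, Lowe 1, Juma 4, Orr 2, Hale 2.
A fencer with w wins dominates both others in C(w,2) triples; summing gives 21 + 10 + 6 + 3 + 0 + 6 + 1 + 1 = 48 transitive triples.
Total triples C(8,3) = 56, so cyclic triples = 56 − 48 = 8.

8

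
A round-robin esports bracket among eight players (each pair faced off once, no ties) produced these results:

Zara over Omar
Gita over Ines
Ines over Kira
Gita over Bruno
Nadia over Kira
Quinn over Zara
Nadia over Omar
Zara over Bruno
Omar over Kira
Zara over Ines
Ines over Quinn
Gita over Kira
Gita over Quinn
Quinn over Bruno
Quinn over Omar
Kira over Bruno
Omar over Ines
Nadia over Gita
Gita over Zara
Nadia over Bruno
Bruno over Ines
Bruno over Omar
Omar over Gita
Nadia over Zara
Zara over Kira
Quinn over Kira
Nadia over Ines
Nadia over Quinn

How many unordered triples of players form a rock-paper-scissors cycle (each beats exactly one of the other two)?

8

Win totals: Ines 2, Gita 5, Quinn 4, Kira 1, Omar 3, Zara 4, Bruno 2, Nadia 7.
A player with w wins dominates both others in C(w,2) triples; summing gives 1 + 10 + 6 + 0 + 3 + 6 + 1 + 21 = 48 transitive triples.
Total triples C(8,3) = 56, so cyclic triples = 56 − 48 = 8.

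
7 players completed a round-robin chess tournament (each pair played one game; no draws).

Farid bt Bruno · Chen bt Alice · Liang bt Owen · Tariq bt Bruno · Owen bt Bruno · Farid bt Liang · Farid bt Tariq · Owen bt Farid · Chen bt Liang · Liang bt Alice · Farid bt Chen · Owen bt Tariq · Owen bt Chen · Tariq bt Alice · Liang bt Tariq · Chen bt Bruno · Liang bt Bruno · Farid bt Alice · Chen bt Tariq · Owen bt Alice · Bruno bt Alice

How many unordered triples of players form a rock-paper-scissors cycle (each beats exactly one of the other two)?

Win totals: Tariq 2, Bruno 1, Farid 5, Owen 5, Alice 0, Liang 4, Chen 4.
A player with w wins dominates both others in C(w,2) triples; summing gives 1 + 0 + 10 + 10 + 0 + 6 + 6 = 33 transitive triples.
Total triples C(7,3) = 35, so cyclic triples = 35 − 33 = 2.

2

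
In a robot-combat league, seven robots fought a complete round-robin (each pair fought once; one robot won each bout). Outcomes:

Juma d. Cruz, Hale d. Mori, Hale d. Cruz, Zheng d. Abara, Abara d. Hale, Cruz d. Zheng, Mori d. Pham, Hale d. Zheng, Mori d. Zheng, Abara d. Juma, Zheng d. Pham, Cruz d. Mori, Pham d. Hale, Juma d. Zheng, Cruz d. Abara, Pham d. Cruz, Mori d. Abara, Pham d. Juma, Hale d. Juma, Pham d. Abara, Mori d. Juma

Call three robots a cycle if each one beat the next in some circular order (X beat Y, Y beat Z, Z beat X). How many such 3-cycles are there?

Win totals: Juma 2, Abara 2, Pham 4, Zheng 2, Mori 4, Cruz 3, Hale 4.
A robot with w wins dominates both others in C(w,2) triples; summing gives 1 + 1 + 6 + 1 + 6 + 3 + 6 = 24 transitive triples.
Total triples C(7,3) = 35, so cyclic triples = 35 − 24 = 11.

11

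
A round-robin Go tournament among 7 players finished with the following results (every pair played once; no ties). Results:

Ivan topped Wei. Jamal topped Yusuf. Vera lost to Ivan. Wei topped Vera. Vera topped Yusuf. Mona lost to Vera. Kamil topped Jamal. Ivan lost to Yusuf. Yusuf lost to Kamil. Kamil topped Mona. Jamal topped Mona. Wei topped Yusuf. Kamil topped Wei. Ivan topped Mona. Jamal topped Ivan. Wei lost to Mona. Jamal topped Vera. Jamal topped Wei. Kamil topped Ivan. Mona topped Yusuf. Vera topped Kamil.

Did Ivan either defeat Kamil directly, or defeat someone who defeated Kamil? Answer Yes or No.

Ivan did not beat Kamil directly.
Ivan beat Vera, Wei, Mona. Of those, Vera beat Kamil.

Yes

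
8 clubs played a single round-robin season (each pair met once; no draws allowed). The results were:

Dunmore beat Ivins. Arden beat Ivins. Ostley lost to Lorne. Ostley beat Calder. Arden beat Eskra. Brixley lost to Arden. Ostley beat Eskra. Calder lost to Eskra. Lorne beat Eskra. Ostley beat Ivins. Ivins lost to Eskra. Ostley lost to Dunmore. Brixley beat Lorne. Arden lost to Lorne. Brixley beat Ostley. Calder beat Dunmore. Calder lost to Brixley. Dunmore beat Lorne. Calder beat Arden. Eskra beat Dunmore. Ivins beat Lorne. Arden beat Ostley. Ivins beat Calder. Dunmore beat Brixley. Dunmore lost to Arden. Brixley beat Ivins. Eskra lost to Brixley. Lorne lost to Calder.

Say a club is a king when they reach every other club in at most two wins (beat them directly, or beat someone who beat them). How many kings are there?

6

Arden reaches everyone (king).
Dunmore reaches everyone (king).
Brixley reaches everyone (king).
Ivins cannot reach Brixley in two steps.
Calder reaches everyone (king).
Ostley cannot reach Brixley in two steps.
Eskra reaches everyone (king).
Lorne reaches everyone (king).
Kings: Arden, Dunmore, Brixley, Calder, Eskra, Lorne — 6.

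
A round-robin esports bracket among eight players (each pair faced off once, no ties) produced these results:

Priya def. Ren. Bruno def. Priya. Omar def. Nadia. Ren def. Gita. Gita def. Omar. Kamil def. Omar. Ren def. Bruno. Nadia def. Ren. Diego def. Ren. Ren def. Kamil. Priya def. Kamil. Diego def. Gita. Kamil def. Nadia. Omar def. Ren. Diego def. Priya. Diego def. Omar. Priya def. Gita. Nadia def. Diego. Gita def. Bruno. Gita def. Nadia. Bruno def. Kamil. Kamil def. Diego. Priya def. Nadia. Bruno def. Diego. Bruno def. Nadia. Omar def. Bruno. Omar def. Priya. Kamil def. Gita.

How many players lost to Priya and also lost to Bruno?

Priya beat: Kamil, Ren, Nadia, Gita.
Bruno beat: Kamil, Nadia, Diego, Priya.
Both beat: Kamil, Nadia — 2.

2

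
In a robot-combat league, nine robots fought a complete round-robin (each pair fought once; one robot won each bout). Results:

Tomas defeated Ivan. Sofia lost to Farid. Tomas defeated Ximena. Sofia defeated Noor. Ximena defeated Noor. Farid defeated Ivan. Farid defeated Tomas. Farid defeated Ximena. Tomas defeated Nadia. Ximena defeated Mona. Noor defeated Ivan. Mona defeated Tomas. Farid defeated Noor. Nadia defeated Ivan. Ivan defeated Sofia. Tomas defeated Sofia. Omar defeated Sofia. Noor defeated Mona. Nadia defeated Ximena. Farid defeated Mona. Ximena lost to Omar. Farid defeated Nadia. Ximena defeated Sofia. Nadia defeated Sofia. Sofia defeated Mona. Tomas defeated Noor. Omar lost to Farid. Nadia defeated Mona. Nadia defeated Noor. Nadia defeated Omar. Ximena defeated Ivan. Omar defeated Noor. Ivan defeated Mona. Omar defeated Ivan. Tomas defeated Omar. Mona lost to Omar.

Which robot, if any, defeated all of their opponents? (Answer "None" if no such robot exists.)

Farid has 8 wins out of 8 opponents — a perfect record.

Farid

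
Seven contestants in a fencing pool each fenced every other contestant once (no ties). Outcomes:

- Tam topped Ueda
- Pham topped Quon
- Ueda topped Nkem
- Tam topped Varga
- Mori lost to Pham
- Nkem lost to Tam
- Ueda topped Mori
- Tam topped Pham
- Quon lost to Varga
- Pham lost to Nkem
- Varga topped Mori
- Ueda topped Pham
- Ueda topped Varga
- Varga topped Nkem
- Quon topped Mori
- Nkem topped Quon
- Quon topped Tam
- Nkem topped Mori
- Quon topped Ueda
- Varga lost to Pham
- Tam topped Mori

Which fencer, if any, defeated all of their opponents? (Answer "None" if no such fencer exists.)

None

Highest win total is Tam with 5 (out of 6 possible).
Tam lost to Quon, so no fencer went undefeated.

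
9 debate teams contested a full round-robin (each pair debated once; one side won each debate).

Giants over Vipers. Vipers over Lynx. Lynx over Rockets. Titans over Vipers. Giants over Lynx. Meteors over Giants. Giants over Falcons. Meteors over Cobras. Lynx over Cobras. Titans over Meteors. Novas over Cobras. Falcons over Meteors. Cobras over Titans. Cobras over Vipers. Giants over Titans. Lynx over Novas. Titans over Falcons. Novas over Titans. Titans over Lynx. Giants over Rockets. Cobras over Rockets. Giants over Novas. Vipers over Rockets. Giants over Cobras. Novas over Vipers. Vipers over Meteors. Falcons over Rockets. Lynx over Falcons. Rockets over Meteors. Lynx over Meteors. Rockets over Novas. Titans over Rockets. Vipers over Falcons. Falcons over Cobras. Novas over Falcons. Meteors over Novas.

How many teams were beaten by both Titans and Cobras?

2

Titans beat: Meteors, Lynx, Rockets, Falcons, Vipers.
Cobras beat: Rockets, Vipers, Titans.
Both beat: Rockets, Vipers — 2.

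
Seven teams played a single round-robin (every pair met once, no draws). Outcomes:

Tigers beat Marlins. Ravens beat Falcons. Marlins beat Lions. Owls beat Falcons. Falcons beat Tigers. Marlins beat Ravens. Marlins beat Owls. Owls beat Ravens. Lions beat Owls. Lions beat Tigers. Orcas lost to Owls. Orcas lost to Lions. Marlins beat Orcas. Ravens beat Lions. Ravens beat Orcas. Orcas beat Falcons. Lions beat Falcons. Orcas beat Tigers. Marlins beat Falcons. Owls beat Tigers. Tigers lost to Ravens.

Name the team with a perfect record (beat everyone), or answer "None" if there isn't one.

Highest win total is Marlins with 5 (out of 6 possible).
Marlins lost to Tigers, so no team went undefeated.

None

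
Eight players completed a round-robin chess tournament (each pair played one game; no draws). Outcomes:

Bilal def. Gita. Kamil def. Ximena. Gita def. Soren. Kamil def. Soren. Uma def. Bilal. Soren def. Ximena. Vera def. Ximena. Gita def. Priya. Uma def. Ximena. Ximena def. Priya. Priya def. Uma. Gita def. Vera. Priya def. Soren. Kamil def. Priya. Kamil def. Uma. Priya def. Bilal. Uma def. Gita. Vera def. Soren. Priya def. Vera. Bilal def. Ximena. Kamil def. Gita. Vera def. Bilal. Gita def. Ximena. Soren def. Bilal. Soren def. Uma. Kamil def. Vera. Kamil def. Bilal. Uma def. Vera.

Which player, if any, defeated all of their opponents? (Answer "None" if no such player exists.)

Kamil has 7 wins out of 7 opponents — a perfect record.

Kamil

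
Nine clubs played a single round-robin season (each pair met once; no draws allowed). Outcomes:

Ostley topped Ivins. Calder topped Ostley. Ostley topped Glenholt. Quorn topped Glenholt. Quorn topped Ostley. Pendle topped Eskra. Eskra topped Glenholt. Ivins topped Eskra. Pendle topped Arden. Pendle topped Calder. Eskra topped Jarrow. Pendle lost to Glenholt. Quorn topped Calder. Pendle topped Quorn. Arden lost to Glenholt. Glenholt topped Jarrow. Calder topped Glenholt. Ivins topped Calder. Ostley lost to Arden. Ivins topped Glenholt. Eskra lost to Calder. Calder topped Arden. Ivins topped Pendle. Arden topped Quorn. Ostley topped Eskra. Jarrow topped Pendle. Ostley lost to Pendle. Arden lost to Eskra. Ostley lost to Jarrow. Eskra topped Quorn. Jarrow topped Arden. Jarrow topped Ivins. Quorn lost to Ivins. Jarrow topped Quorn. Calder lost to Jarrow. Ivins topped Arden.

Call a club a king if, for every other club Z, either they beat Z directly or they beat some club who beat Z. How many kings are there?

Glenholt reaches everyone (king).
Eskra reaches everyone (king).
Ivins reaches everyone (king).
Jarrow reaches everyone (king).
Arden cannot reach Jarrow, Pendle in two steps.
Calder reaches everyone (king).
Quorn reaches everyone (king).
Ostley reaches everyone (king).
Pendle reaches everyone (king).
Kings: Glenholt, Eskra, Ivins, Jarrow, Calder, Quorn, Ostley, Pendle — 8.

8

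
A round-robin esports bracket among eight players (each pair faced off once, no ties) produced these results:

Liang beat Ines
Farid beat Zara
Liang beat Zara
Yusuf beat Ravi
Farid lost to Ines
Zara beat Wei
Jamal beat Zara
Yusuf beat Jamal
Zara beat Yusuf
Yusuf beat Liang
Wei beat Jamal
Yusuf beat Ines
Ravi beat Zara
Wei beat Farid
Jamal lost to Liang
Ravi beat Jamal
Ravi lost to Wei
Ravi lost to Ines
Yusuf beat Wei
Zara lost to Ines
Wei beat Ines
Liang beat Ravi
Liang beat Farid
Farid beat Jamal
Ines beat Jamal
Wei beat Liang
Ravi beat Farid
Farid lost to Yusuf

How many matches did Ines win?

4

Ines' results: beat Farid, Jamal, Ravi, Zara; lost to Liang, Yusuf, Wei.
That is 4 wins.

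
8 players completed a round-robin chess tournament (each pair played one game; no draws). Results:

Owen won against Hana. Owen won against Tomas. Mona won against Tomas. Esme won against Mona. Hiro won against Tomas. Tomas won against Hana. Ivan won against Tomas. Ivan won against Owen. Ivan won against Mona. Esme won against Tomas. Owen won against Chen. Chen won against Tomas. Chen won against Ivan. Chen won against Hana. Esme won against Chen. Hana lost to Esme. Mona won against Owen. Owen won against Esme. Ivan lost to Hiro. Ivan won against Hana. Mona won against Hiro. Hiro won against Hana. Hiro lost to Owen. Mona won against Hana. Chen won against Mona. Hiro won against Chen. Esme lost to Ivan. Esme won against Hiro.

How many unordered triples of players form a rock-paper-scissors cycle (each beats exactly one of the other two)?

8

Win totals: Hiro 4, Owen 5, Hana 0, Tomas 1, Ivan 5, Mona 4, Esme 5, Chen 4.
A player with w wins dominates both others in C(w,2) triples; summing gives 6 + 10 + 0 + 0 + 10 + 6 + 10 + 6 = 48 transitive triples.
Total triples C(8,3) = 56, so cyclic triples = 56 − 48 = 8.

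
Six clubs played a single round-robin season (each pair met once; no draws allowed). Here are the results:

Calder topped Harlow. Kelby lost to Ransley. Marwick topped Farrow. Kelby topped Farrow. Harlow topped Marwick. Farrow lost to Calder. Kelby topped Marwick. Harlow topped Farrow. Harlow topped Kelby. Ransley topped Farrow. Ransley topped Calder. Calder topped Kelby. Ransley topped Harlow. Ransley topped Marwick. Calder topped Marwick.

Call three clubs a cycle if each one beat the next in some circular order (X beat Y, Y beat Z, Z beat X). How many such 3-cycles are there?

Of the C(6,3) = 20 triples, the cyclic ones are: none.
That is 0.

0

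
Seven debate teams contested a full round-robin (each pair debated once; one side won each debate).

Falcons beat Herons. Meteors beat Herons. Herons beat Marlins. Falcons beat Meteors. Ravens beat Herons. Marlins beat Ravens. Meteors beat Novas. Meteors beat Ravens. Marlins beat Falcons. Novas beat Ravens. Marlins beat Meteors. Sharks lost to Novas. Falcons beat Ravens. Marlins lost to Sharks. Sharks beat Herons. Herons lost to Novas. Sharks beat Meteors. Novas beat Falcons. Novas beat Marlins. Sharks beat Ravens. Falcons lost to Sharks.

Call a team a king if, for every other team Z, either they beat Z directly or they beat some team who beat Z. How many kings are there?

Falcons cannot reach Sharks in two steps.
Herons cannot reach Sharks, Novas in two steps.
Meteors reaches everyone (king).
Marlins cannot reach Sharks in two steps.
Sharks reaches everyone (king).
Novas reaches everyone (king).
Ravens cannot reach Falcons, Meteors, Sharks, Novas in two steps.
Kings: Meteors, Sharks, Novas — 3.

3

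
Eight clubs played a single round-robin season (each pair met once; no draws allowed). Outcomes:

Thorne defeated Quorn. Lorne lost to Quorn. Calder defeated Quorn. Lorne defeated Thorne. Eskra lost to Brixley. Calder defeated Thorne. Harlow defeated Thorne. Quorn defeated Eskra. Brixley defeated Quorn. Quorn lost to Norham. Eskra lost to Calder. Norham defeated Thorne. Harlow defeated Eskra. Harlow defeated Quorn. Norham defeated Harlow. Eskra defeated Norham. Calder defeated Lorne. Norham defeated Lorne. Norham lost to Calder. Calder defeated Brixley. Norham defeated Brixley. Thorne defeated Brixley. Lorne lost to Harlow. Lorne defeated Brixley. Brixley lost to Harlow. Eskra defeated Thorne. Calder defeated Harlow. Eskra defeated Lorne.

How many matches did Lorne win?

Lorne's results: beat Brixley, Thorne; lost to Eskra, Norham, Quorn, Calder, Harlow.
That is 2 wins.

2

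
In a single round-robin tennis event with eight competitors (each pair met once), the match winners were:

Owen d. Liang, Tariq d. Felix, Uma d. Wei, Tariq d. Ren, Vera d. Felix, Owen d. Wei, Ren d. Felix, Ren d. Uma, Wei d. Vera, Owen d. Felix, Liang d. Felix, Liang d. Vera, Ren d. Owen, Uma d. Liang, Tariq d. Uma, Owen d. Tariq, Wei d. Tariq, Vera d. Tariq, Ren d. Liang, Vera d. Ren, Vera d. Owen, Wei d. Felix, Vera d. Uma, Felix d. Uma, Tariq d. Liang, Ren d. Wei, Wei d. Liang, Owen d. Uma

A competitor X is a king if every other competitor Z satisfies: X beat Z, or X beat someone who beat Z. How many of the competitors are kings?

Liang cannot reach Wei in two steps.
Wei reaches everyone (king).
Vera reaches everyone (king).
Ren reaches everyone (king).
Owen reaches everyone (king).
Tariq reaches everyone (king).
Felix cannot reach Vera, Ren, Owen, Tariq in two steps.
Uma cannot reach Ren, Owen in two steps.
Kings: Wei, Vera, Ren, Owen, Tariq — 5.

5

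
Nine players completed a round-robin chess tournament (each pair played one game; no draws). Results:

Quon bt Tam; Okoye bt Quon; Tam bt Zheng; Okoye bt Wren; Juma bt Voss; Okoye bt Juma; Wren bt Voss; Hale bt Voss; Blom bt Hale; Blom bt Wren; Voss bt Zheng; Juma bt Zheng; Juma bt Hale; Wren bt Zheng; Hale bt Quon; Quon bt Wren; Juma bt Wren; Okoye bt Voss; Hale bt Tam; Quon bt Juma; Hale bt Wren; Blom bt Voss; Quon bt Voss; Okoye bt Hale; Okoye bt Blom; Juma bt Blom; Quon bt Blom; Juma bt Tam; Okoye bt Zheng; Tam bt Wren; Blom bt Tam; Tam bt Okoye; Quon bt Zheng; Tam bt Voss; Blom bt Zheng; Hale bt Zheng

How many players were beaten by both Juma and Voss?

Juma beat: Blom, Hale, Zheng, Wren, Tam, Voss.
Voss beat: Zheng.
Both beat: Zheng — 1.

1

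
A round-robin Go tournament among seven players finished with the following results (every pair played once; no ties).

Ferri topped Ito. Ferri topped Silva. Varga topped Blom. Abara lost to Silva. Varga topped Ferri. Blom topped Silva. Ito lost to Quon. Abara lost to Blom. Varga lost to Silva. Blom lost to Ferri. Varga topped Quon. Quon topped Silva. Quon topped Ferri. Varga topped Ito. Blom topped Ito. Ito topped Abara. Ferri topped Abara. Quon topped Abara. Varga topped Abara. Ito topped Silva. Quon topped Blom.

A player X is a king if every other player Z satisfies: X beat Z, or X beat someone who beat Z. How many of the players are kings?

3

Quon reaches everyone (king).
Silva reaches everyone (king).
Blom cannot reach Quon, Ferri in two steps.
Abara cannot reach Quon, Silva, Blom, Ferri, Varga, Ito in two steps.
Ferri cannot reach Quon in two steps.
Varga reaches everyone (king).
Ito cannot reach Quon, Blom, Ferri in two steps.
Kings: Quon, Silva, Varga — 3.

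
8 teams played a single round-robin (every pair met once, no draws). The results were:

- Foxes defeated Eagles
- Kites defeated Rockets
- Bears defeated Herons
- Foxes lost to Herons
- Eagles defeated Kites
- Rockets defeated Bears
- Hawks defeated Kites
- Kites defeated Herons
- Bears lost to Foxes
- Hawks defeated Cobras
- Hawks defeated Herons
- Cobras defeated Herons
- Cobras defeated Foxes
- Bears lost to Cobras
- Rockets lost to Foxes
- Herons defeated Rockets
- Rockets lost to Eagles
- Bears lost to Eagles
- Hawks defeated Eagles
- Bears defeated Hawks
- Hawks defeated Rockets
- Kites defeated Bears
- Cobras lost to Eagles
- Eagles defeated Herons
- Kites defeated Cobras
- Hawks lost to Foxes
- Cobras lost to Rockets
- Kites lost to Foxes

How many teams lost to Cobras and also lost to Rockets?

1

Cobras beat: Bears, Herons, Foxes.
Rockets beat: Bears, Cobras.
Both beat: Bears — 1.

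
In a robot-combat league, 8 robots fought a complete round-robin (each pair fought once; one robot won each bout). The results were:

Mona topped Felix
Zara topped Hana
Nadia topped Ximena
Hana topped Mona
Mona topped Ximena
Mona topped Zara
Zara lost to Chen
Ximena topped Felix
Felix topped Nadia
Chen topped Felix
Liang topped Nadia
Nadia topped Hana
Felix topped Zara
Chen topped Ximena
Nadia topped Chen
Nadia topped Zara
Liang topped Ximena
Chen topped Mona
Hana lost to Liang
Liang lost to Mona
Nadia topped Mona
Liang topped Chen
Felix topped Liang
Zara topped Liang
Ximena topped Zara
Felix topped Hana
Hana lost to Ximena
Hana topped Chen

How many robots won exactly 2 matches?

2

Win totals: Liang 4, Felix 4, Mona 4, Hana 2, Nadia 5, Zara 2, Chen 4, Ximena 3.
Exactly 2: Hana, Zara — 2 robots.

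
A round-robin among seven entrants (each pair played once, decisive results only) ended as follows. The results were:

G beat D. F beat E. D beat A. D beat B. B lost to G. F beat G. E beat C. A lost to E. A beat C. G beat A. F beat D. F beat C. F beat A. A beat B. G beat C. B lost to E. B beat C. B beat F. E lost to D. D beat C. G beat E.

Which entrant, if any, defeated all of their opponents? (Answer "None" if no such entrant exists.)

Highest win total is G with 5 (out of 6 possible).
G lost to F, so no entrant went undefeated.

None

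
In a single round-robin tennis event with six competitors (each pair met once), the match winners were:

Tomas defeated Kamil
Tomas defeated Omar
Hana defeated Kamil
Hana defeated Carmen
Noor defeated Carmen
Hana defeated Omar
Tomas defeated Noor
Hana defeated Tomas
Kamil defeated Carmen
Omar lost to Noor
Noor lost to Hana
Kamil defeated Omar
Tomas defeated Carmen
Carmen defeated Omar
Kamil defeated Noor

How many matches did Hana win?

5

Hana's results: beat Noor, Carmen, Tomas, Kamil, Omar; lost to no one.
That is 5 wins.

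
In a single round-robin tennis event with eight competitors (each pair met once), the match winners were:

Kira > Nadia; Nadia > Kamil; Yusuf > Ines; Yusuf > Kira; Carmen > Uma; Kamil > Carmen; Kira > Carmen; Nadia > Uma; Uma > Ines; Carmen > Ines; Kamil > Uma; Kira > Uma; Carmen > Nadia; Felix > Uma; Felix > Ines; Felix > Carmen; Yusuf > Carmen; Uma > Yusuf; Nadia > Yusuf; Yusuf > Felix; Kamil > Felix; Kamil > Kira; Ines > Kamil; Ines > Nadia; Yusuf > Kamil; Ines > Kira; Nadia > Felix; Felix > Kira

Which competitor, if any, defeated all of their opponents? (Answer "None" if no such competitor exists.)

None

Highest win total is Yusuf with 5 (out of 7 possible).
Yusuf lost to Nadia, Uma, so no competitor went undefeated.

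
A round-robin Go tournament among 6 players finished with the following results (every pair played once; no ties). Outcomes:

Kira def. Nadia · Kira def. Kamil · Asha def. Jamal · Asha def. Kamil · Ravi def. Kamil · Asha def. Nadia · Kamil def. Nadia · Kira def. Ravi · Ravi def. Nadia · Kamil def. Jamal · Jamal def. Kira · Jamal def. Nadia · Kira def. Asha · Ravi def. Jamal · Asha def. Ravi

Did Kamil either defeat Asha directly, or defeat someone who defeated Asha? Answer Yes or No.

No

Kamil did not beat Asha directly.
Kamil beat Jamal, Nadia, but each of them lost to Asha. No two-step path.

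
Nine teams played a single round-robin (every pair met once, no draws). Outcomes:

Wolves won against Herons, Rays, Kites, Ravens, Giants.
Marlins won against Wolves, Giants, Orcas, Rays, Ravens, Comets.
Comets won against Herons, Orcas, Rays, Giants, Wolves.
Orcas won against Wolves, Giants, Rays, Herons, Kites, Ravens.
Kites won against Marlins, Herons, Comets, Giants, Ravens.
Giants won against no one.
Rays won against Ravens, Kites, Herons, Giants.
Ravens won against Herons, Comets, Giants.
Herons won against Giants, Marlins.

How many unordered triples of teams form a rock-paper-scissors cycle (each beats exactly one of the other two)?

Win totals: Kites 5, Wolves 5, Rays 4, Comets 5, Giants 0, Ravens 3, Herons 2, Marlins 6, Orcas 6.
A team with w wins dominates both others in C(w,2) triples; summing gives 10 + 10 + 6 + 10 + 0 + 3 + 1 + 15 + 15 = 70 transitive triples.
Total triples C(9,3) = 84, so cyclic triples = 84 − 70 = 14.

14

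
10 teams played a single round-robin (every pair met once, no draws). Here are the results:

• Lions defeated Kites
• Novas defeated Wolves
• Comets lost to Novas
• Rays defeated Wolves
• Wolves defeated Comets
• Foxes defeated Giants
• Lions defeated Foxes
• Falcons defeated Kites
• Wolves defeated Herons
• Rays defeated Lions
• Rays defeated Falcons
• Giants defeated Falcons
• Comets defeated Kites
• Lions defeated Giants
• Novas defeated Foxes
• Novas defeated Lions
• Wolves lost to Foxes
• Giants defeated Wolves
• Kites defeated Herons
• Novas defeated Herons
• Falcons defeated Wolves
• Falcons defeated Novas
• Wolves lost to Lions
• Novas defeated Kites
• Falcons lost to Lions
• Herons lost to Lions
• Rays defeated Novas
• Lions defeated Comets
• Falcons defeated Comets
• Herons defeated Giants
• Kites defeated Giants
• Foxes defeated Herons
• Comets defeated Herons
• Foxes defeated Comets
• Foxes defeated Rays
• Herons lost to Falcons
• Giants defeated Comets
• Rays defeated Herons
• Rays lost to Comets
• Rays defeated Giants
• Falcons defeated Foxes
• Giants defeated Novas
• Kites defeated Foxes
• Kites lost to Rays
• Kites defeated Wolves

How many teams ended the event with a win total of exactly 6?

2

Win totals: Falcons 6, Novas 6, Rays 7, Herons 1, Giants 4, Comets 3, Lions 7, Foxes 5, Kites 4, Wolves 2.
Exactly 6: Falcons, Novas — 2 teams.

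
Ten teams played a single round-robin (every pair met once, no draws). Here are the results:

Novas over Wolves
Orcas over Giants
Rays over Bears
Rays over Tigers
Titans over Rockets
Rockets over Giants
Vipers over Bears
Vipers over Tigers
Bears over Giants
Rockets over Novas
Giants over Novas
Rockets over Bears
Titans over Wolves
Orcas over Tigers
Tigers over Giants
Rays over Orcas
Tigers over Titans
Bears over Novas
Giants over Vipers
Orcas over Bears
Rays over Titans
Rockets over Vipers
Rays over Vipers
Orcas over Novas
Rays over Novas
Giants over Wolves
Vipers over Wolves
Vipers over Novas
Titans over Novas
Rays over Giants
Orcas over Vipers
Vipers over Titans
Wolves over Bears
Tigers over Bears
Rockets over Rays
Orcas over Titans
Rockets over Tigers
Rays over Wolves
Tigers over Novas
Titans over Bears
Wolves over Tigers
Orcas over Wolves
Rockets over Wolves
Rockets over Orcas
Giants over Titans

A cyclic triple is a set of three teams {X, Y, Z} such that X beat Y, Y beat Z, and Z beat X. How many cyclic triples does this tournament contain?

Win totals: Novas 1, Tigers 4, Vipers 5, Giants 4, Bears 2, Wolves 2, Rays 8, Rockets 8, Orcas 7, Titans 4.
A team with w wins dominates both others in C(w,2) triples; summing gives 0 + 6 + 10 + 6 + 1 + 1 + 28 + 28 + 21 + 6 = 107 transitive triples.
Total triples C(10,3) = 120, so cyclic triples = 120 − 107 = 13.

13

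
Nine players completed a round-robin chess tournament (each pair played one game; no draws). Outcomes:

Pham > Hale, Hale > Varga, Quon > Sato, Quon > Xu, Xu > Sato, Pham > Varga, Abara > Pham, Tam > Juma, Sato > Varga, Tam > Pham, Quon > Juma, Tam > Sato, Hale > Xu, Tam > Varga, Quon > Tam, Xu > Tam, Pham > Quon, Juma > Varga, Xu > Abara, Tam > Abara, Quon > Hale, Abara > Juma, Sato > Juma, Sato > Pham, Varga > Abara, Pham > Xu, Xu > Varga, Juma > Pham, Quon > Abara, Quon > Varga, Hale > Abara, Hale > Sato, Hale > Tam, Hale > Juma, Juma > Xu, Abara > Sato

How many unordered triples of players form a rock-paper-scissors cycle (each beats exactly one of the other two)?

Win totals: Abara 3, Varga 1, Xu 4, Juma 3, Quon 7, Tam 5, Hale 6, Pham 4, Sato 3.
A player with w wins dominates both others in C(w,2) triples; summing gives 3 + 0 + 6 + 3 + 21 + 10 + 15 + 6 + 3 = 67 transitive triples.
Total triples C(9,3) = 84, so cyclic triples = 84 − 67 = 17.

17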